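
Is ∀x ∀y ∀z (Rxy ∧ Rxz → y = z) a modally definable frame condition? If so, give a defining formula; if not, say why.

Yes, by ◇p → □p

This is a Sahlqvist condition; the CD axiom ◇p → □p defines it.
Suppose ◇p→□p is valid. Take Rxy, Rxz and set V(p)={y}. Then ◇p at x, so □p at x, so p at z, i.e. z=y.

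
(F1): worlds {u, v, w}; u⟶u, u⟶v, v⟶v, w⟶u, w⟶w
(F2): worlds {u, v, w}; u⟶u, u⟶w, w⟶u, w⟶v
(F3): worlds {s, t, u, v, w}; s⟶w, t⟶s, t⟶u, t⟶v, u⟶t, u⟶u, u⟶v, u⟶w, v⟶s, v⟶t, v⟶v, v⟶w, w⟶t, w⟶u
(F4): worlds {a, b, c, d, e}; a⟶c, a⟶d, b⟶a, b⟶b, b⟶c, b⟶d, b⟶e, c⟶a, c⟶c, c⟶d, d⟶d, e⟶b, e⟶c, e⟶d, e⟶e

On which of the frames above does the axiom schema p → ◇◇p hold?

Frame correspondent (Sahlqvist): ∀x ∃w (x = w ∧ xR²w) — i.e. a generalized confluence (Geach) condition.
(F1): ✓.
(F2): fails — at v but no t with v=t and vR²t.
(F3): fails — at s but no w* with s=w* and sR²w*.
(F4): ✓.
Valid on: (F1), (F4).

(F1), (F4)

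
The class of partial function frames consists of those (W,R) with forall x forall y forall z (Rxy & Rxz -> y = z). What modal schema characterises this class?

◇r → □r

The condition is partial functionality. The CD schema ◇r → □r defines it.
Suppose ◇r→□r is valid. Take Rxy, Rxz and set V(r)={y}. Then ◇r at x, so □r at x, so r at z, i.e. z=y.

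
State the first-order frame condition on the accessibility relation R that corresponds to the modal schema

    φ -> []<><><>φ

forall x forall z (xRz -> exists w (x = w & z R^3 w))

This is a Sahlqvist (Geach-type) schema ◇^0□^0φ → □^1◇^3φ.
First-order correspondent: forall x forall z (xRz -> exists w (x = w & z R^3 w)).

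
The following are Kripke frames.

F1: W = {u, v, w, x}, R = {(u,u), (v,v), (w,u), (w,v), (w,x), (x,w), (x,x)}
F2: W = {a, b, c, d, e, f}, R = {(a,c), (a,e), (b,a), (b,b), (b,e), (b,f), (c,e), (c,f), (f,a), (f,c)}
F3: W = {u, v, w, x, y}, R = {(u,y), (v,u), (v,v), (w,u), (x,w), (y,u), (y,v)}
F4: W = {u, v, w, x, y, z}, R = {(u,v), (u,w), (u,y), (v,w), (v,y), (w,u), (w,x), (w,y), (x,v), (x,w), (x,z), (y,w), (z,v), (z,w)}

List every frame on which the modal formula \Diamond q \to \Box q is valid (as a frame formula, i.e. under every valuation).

none

This is the axiom for partial functionality; its first-order frame correspondent is \forall x \forall y \forall z (Rxy \wedge Rxz \to y = z).
F1: fails — w sees both u and v.
F2: fails — a sees both c and e.
F3: fails — v sees both u and v.
F4: fails — u sees both v and w.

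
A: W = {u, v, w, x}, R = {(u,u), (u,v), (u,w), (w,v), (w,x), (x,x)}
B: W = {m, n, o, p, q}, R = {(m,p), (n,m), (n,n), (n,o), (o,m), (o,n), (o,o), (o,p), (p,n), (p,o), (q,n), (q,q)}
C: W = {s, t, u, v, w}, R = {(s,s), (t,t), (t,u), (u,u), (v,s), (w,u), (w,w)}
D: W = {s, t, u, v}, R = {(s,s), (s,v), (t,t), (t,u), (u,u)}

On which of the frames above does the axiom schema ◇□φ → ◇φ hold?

This is the axiom for a generalized confluence (Geach) condition; its first-order frame correspondent is ∀x ∀y (xRy → ∃w (yRw ∧ xRw)).
A: fails — uRv but no t with vRt and uRt.
B: fails — mRp but no w with pRw and mRw.
C: holds.
D: fails — sRv but no w with vRw and sRw.
Valid on: C.

C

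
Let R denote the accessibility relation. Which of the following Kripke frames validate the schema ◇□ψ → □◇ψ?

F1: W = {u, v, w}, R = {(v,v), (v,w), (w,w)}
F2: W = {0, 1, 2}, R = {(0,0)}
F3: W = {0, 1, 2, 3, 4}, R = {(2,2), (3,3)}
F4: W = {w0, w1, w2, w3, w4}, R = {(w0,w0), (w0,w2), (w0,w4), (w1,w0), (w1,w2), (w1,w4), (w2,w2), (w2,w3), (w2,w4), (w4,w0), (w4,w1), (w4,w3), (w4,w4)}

This is the axiom for convergence; its first-order frame correspondent is ∀x ∀y ∀z (Rxy ∧ Rxz → ∃w (Ryw ∧ Rzw)).
F1: satisfies the condition.
F2: satisfies the condition.
F3: satisfies the condition.
F4: fails — Rw2w4 and Rw2w3 but w4 and w3 have no common successor.
Valid on: F1, F2, F3.

F1, F2, F3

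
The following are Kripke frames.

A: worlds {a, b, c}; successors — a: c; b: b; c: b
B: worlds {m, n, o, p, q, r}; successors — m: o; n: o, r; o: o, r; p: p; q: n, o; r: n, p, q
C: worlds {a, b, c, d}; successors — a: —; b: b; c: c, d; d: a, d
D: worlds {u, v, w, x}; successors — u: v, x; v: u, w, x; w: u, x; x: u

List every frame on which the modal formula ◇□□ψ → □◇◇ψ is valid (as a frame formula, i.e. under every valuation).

Frame correspondent (Sahlqvist): ∀x ∀y ∀z ((xRy ∧ xRz) → ∃w (yR²w ∧ zR²w)) — i.e. a generalized confluence (Geach) condition.
A: ✓.
B: fails — rRp, rRq but no w with pR²w and qR²w.
C: fails — dRa, dRa but no w with aR²w and aR²w.
D: ✓.

A, D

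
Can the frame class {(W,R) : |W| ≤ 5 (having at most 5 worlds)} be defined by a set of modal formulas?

Not modally definable

Any modally definable frame class is closed under disjoint unions.
Any modal formula valid on each of 6 disjoint one-world frames is valid on their disjoint union (validity is preserved under disjoint unions). Each one-world frame has |W|=1≤5, but the union has |W|=6.
So the class is not modally definable.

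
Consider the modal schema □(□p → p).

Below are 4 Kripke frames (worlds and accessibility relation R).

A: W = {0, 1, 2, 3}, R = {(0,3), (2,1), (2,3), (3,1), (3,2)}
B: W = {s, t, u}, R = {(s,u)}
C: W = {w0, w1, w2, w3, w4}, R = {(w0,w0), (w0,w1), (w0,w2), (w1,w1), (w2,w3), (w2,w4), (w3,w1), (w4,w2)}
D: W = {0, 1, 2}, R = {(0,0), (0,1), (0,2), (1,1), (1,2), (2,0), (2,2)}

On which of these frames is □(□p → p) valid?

Frame correspondent (Sahlqvist): ∀x ∀y (Rxy → Ryy) — i.e. shift-reflexivity.
A: fails — R32 but not R22.
B: fails — Rsu but not Ruu.
C: fails — Rw2w4 but not Rw4w4.
D: condition met.
Valid on: D.

D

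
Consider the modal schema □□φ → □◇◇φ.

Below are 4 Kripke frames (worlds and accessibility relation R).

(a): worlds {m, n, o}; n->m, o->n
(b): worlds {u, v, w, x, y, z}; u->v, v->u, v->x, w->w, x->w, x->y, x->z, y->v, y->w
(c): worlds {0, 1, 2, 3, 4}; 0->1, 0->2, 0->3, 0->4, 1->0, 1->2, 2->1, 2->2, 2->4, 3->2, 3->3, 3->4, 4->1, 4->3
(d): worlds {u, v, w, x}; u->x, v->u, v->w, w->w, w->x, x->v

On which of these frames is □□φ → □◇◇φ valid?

This is the axiom for a generalized confluence (Geach) condition; its first-order frame correspondent is ∀x ∀z (xRz → ∃w (xR²w ∧ zR²w)).
(a): fails — nRm but no w with nR²w and mR²w.
(b): fails — uRv but no t with uR²t and vR²t.
(c): ✓.
(d): fails — uRx but no t with uR²t and xR²t.

(c)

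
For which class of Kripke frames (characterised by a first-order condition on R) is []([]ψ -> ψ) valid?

shift-reflexivity

Suppose □(□ψ→ψ) is valid. Take Rxy and set V(ψ)={w : Ryw}. Then at y, □ψ holds; since □(□ψ→ψ) at x, □ψ→ψ at y, so ψ at y, i.e. Ryy.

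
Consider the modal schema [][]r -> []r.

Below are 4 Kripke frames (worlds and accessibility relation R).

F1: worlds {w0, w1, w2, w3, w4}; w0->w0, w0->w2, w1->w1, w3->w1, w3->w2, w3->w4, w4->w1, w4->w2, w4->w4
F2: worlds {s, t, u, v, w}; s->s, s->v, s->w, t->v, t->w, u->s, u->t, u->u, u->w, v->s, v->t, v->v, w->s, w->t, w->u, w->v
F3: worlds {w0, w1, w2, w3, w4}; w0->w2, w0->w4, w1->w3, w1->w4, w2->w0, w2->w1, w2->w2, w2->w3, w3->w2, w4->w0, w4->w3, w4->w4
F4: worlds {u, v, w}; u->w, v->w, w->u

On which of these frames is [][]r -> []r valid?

F1, F3

Frame correspondent (Sahlqvist): forall x forall y (Rxy -> exists z (Rxz & Rzy)) — i.e. density.
F1: satisfies the condition.
F2: fails — Rtw but no z with Rtz and Rzw.
F3: satisfies the condition.
F4: fails — Rwu but no z with Rwz and Rzu.
Valid on: F1, F3.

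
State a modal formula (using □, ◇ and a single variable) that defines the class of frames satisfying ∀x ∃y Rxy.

□ψ → ◇ψ

The condition is seriality. The D schema □ψ → ◇ψ defines it.
Suppose □ψ→◇ψ is valid. At any x set V(ψ)=W. Then □ψ at x, so ◇ψ at x, so x has a successor.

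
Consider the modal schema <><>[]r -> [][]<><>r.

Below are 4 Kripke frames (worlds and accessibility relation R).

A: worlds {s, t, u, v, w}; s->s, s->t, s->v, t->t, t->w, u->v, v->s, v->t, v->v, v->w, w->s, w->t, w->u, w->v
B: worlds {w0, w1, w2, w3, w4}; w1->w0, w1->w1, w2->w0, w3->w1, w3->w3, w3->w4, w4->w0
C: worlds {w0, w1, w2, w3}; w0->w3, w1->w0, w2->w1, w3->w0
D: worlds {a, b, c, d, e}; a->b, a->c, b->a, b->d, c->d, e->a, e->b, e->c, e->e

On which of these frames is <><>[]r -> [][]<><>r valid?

Frame correspondent (Sahlqvist): forall x forall y forall z ((x R^2 y & x R^2 z) -> exists w (yRw & z R^2 w)) — i.e. a generalized confluence (Geach) condition.
A: ✓.
B: fails — w1R²w0, w1R²w0 but no w with w0Rw and w0R²w.
C: fails — w0R²w0, w0R²w0 but no w with w0Rw and w0R²w.
D: fails — aR²a, aR²a but no w with aRw and aR²w.
Valid on: A.

A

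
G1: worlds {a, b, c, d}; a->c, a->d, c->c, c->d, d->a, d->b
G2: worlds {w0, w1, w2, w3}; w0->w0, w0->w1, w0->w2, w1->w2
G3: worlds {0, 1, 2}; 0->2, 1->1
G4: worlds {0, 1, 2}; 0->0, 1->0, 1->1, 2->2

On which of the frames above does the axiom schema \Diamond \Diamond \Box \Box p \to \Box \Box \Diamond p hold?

This is the axiom for a generalized confluence (Geach) condition; its first-order frame correspondent is \forall x \forall y \forall z ((x R^2 y \wedge x R^2 z) \to \exists w (y R^2 w \wedge zRw)).
G1: fails — aR²a, aR²b but no w with aR²w and bRw.
G2: fails — w0R²w0, w0R²w2 but no w with w0R²w and w2Rw.
G3: satisfies the condition.
G4: satisfies the condition.

G3, G4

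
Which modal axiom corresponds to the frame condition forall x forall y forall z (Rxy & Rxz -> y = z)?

This is partial functionality; the standard corresponding axiom is CD: ◇ψ → □ψ.
Suppose ◇ψ→□ψ is valid. Take Rxy, Rxz and set V(ψ)={y}. Then ◇ψ at x, so □ψ at x, so ψ at z, i.e. z=y.

◇ψ → □ψ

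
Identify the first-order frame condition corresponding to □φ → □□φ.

Suppose □φ→□□φ is valid. Take Rxy, Ryz and set V(φ)={w : Rxw}. Then □φ at x, so □□φ at x, so □φ at y, so φ at z, i.e. Rxz.
Conversely, any frame satisfying ∀x ∀y ∀z (Rxy ∧ Ryz → Rxz) validates the schema.
Frame condition: ∀x ∀y ∀z (Rxy ∧ Ryz → Rxz).

Transitivity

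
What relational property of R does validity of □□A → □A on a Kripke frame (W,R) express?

Suppose □□A→□A is valid. Take Rxy and set V(A)={w : xR²w}. Then □□A at x, so □A at x, so A at y, i.e. ∃z(Rxz∧Rzy).
Conversely, on a frame with density the schema holds at every world under every valuation.
Frame condition: ∀x ∀y (Rxy → ∃z (Rxz ∧ Rzy)).

density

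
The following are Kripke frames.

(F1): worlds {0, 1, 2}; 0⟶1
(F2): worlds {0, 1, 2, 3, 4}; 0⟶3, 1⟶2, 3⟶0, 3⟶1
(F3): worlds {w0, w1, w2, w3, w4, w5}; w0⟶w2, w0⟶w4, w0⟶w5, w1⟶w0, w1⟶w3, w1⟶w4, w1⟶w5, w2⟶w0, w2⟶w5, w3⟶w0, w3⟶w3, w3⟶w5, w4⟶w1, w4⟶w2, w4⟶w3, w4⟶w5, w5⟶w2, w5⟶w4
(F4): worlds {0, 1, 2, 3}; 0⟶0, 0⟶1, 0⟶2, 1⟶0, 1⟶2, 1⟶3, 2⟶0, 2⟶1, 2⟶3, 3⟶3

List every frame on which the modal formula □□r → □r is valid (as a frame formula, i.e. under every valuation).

(F4)

Frame correspondent (Sahlqvist): ∀x ∀y (Rxy → ∃z (Rxz ∧ Rzy)) — i.e. density.
(F1): fails — R01 but no z with R0z and Rz1.
(F2): fails — R12 but no z with R1z and Rz2.
(F3): fails — Rw4w1 but no z with Rw4z and Rzw1.
(F4): condition met.
Valid on: (F4).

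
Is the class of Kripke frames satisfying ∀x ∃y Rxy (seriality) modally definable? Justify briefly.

Definable; □q → ◇q defines it

This is a Sahlqvist condition; the D axiom □q → ◇q defines it.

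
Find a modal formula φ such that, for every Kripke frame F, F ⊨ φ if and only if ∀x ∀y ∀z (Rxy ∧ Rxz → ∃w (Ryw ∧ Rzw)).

The condition is convergence. The .2 schema ◇□r → □◇r defines it.
Suppose ◇□r→□◇r is valid. Take Rxy, Rxz and set V(r)={w : Ryw}. Then □r at y so ◇□r at x, so □◇r at x, so ◇r at z, giving w with Rzw and Ryw.

◇□r → □◇r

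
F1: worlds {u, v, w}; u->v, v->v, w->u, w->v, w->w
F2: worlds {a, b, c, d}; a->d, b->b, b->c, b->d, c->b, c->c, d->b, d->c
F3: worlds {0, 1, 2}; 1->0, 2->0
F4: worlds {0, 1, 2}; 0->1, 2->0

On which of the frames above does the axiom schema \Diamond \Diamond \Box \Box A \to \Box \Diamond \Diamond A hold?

F1, F2, F3

Frame correspondent (Sahlqvist): \forall x \forall y \forall z ((x R^2 y \wedge xRz) \to \exists w (y R^2 w \wedge z R^2 w)) — i.e. a generalized confluence (Geach) condition.
F1: satisfies the condition.
F2: satisfies the condition.
F3: satisfies the condition.
F4: fails — 2R²1, 2R0 but no w with 1R²w and 0R²w.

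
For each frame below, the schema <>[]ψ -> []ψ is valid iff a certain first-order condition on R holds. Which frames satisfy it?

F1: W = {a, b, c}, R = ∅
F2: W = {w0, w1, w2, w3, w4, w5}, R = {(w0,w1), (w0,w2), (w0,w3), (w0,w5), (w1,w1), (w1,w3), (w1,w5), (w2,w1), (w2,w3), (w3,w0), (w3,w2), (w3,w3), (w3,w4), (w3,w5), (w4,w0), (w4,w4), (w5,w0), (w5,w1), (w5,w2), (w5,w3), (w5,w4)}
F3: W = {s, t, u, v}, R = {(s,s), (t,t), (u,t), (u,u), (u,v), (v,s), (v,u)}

F1

The schema corresponds to the Euclidean property: forall x forall y forall z (Rxy & Rxz -> Ryz).
F1: satisfies the condition.
F2: fails — Rw0w1 and Rw0w2 but not Rw1w2.
F3: fails — Ruv and Ruv but not Rvv.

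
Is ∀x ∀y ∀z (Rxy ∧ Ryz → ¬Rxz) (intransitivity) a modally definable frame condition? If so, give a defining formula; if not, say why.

Not definable by any modal formula

Any modally definable frame class is closed under surjective bounded morphisms.
The 3-cycle (worlds s,t,u with s→t→u→s) is intransitive. Mapping every world to a single reflexive point • is a surjective bounded morphism; the reflexive point is not intransitive (R••∧R•• but R••).
So no modal formula (or set of formulas) defines exactly the intransitive frames.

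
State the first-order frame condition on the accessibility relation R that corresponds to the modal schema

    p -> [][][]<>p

forall x forall z (x R^3 z -> exists w (x = w & zRw))

This is a Sahlqvist (Geach-type) schema ◇^0□^0p → □^3◇^1p.
First-order correspondent: forall x forall z (x R^3 z -> exists w (x = w & zRw)).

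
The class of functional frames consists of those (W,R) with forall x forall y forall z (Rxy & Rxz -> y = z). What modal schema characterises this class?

This is partial functionality; the standard corresponding axiom is CD: ◇ψ → □ψ.

◇ψ → □ψ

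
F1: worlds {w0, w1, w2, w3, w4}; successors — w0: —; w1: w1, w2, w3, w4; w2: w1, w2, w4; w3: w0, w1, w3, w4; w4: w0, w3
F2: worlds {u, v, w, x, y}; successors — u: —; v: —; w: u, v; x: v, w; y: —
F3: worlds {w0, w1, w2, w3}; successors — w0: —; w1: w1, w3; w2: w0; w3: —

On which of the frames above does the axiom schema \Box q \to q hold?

Frame correspondent (Sahlqvist): \forall x Rxx — i.e. reflexivity.
F1: fails — world w0 does not see itself.
F2: fails — world u does not see itself.
F3: fails — world w0 does not see itself.

none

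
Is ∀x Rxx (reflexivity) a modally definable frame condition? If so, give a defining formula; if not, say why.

Yes — defined by □q → q

Yes: it is reflexivity, defined by the T schema □q → q.
Suppose □q→q is valid. At any x set V(q)={w : Rxw}. Then □q holds at x, so q holds at x, i.e. Rxx.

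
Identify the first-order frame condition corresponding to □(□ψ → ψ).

shift-reflexivity

This schema is the T□ axiom.
It corresponds to shift-reflexivity: ∀x ∀y (Rxy → Ryy).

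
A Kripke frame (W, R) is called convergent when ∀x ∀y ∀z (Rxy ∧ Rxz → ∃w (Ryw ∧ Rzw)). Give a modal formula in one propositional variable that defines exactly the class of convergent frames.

This is convergence; the standard corresponding axiom is .2: ◇□r → □◇r.
Suppose ◇□r→□◇r is valid. Take Rxy, Rxz and set V(r)={w : Ryw}. Then □r at y so ◇□r at x, so □◇r at x, so ◇r at z, giving w with Rzw and Ryw.

◇□r → □◇r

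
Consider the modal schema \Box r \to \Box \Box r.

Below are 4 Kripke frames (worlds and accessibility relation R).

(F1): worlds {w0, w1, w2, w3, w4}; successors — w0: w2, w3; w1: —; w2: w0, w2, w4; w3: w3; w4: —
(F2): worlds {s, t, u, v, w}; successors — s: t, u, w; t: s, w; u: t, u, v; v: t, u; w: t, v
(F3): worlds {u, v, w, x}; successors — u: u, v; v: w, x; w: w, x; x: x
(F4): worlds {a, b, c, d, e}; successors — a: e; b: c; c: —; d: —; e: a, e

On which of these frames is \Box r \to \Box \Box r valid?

none

The schema corresponds to transitivity: \forall x \forall y \forall z (Rxy \wedge Ryz \to Rxz).
(F1): fails — Rw0w2 and Rw2w4 but not Rw0w4.
(F2): fails — Rwt and Rts but not Rws.
(F3): fails — Ruv and Rvw but not Ruw.
(F4): fails — Rae and Rea but not Raa.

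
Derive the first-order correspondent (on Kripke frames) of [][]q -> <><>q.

forall x exists w (x R^2 w & x R^2 w)

This is a Sahlqvist (Geach-type) schema ◇^0□^2q → □^0◇^2q.
Minimal-valuation argument: fix x; take any y with xR^0y and any z with xR^0z. Set V(q) to the set of worlds R-reachable from y in exactly 2 steps. Then □^2q holds at y, so the antecedent holds at x; validity forces ◇^2q at z, giving a w with zR^2w and yR^2w.
First-order correspondent: forall x exists w (x R^2 w & x R^2 w).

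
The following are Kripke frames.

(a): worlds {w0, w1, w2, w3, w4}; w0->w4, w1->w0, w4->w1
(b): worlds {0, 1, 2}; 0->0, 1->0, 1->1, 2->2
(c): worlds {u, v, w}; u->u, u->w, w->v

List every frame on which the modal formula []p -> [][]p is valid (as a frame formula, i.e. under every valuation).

The schema corresponds to transitivity: forall x forall y forall z (Rxy & Ryz -> Rxz).
(a): fails — Rw1w0 and Rw0w4 but not Rw1w4.
(b): ✓.
(c): fails — Ruw and Rwv but not Ruv.

(b)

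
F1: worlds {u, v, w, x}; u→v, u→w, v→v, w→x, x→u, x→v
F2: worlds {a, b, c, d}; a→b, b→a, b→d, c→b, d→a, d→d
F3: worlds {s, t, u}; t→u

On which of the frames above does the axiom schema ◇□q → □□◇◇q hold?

F3

This is the axiom for a generalized confluence (Geach) condition; its first-order frame correspondent is ∀x ∀y ∀z ((xRy ∧ xR²z) → ∃w (yRw ∧ zR²w)).
F1: fails — uRw, uR²v but no t with wRt and vR²t.
F2: fails — bRa, bR²a but no w with aRw and aR²w.
F3: holds.
Valid on: F3.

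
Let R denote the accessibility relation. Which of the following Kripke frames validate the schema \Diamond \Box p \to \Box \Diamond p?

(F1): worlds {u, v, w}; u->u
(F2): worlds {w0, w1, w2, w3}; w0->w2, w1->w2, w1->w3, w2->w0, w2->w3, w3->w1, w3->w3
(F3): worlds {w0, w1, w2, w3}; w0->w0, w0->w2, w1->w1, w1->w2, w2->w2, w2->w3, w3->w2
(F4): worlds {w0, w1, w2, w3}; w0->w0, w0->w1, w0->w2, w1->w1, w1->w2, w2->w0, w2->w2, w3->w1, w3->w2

This is the axiom for convergence; its first-order frame correspondent is \forall x \forall y \forall z (Rxy \wedge Rxz \to \exists w (Ryw \wedge Rzw)).
(F1): satisfies the condition.
(F2): fails — Rw2w0 and Rw2w3 but w0 and w3 have no common successor.
(F3): satisfies the condition.
(F4): satisfies the condition.

(F1), (F3), (F4)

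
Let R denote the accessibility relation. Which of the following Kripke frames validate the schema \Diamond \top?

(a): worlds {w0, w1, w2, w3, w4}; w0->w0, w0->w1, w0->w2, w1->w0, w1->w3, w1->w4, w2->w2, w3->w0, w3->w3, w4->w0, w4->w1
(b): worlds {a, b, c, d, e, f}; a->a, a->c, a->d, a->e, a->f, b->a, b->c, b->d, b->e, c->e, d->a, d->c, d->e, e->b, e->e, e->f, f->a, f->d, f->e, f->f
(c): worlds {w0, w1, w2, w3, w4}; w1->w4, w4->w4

Frame correspondent (Sahlqvist): \forall x \exists y Rxy — i.e. seriality.
(a): condition met.
(b): condition met.
(c): fails — world w0 has no successor.

(a), (b)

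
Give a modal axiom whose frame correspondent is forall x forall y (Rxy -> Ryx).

r → □◇r

The condition is symmetry. The B schema r → □◇r defines it.
Suppose r→□◇r is valid. Take Rxy and set V(r)={x}. Then r at x, so □◇r at x, so ◇r at y, so some z with Ryz has r; z=x, i.e. Ryx.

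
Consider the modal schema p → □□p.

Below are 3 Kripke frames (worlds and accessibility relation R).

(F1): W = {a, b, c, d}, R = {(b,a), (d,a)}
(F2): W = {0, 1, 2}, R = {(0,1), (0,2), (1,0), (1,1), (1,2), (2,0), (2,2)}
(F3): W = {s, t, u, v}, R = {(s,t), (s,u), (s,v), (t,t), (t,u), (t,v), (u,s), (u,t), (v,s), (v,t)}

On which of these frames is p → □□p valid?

Frame correspondent (Sahlqvist): ∀x ∀z (xR²z → ∃w (x = w ∧ z = w)) — i.e. a generalized confluence (Geach) condition.
(F1): satisfies the condition.
(F2): fails — 0R²1 but 0 ≠ 1.
(F3): fails — sR²t but s ≠ t.
Valid on: (F1).

(F1)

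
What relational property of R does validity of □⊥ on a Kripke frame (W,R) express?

emptiness of R

This schema is the Ver axiom.
It corresponds to emptiness of R: ∀x ∀y ¬Rxy.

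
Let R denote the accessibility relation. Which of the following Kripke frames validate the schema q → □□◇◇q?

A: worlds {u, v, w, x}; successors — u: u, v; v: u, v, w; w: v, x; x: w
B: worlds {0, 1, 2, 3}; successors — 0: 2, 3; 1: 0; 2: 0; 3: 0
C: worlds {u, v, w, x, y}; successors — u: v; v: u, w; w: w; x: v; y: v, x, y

The schema corresponds to a generalized confluence (Geach) condition: ∀x ∀z (xR²z → ∃w (x = w ∧ zR²w)).
A: holds.
B: fails — 1R²2 but no w with 1=w and 2R²w.
C: fails — uR²w but no t with u=t and wR²t.
Valid on: A.

A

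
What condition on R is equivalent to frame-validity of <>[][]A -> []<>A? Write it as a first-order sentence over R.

forall x forall y forall z ((xRy & xRz) -> exists w (y R^2 w & zRw))

This is a Sahlqvist (Geach-type) schema ◇^1□^2A → □^1◇^1A.
Minimal-valuation argument: fix x; take any y with xR^1y and any z with xR^1z. Set V(A) to the set of worlds R-reachable from y in exactly 2 steps. Then □^2A holds at y, so the antecedent holds at x; validity forces ◇^1A at z, giving a w with zR^1w and yR^2w.
First-order correspondent: forall x forall y forall z ((xRy & xRz) -> exists w (y R^2 w & zRw)).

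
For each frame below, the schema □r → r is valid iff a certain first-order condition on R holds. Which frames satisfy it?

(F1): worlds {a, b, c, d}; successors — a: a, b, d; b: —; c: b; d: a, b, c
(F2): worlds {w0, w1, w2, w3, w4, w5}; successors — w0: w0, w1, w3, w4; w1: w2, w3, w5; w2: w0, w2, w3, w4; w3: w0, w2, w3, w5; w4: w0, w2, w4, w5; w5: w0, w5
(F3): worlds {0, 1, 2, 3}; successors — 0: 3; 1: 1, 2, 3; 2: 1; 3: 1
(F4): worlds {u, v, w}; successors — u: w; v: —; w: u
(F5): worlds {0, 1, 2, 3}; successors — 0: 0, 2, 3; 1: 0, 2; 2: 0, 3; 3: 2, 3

Frame correspondent (Sahlqvist): ∀x Rxx — i.e. reflexivity.
(F1): fails — world b does not see itself.
(F2): fails — world w1 does not see itself.
(F3): fails — world 0 does not see itself.
(F4): fails — world u does not see itself.
(F5): fails — world 1 does not see itself.

none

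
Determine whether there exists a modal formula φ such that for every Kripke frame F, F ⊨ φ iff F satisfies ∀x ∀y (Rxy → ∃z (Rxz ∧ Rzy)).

This is a Sahlqvist condition; the C4 axiom □□q → □q defines it.
Suppose □□q→□q is valid. Take Rxy and set V(q)={w : xR²w}. Then □□q at x, so □q at x, so q at y, i.e. ∃z(Rxz∧Rzy).

Yes — defined by □□q → □q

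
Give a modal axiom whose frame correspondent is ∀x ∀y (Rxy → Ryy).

A defining formula is □(□ψ → ψ) (the T□ axiom).
Suppose □(□ψ→ψ) is valid. Take Rxy and set V(ψ)={w : Ryw}. Then at y, □ψ holds; since □(□ψ→ψ) at x, □ψ→ψ at y, so ψ at y, i.e. Ryy.

□(□ψ → ψ)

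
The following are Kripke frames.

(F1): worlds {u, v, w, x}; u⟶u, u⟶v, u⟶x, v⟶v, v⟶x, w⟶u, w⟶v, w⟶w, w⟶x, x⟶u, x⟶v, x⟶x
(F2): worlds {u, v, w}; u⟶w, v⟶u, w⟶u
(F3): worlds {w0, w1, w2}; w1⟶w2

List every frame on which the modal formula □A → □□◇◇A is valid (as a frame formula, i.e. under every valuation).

The schema corresponds to a generalized confluence (Geach) condition: ∀x ∀z (xR²z → ∃w (xRw ∧ zR²w)).
(F1): satisfies the condition.
(F2): fails — uR²u but no t with uRt and uR²t.
(F3): satisfies the condition.
Valid on: (F1), (F3).

(F1), (F3)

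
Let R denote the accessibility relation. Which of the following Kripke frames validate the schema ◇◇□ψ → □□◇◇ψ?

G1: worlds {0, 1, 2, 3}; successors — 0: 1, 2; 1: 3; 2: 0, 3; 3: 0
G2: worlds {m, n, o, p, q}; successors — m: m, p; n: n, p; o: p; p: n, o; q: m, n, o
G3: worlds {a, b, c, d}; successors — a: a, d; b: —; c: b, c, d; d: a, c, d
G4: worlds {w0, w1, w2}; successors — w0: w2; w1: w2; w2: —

G4

The schema corresponds to a generalized confluence (Geach) condition: ∀x ∀y ∀z ((xR²y ∧ xR²z) → ∃w (yRw ∧ zR²w)).
G1: fails — 0R²0, 0R²0 but no w with 0Rw and 0R²w.
G2: fails — mR²m, mR²o but no w with mRw and oR²w.
G3: fails — cR²a, cR²b but no w with aRw and bR²w.
G4: condition met.
Valid on: G4.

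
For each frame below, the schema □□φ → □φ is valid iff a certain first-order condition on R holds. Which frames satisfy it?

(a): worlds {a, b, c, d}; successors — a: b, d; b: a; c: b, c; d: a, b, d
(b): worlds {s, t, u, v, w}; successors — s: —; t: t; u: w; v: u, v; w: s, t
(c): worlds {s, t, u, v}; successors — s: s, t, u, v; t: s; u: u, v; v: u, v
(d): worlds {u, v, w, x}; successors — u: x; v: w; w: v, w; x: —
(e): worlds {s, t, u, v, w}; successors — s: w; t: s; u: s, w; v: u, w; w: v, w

This is the axiom for density; its first-order frame correspondent is ∀x ∀y (Rxy → ∃z (Rxz ∧ Rzy)).
(a): fails — Rba but no z with Rbz and Rza.
(b): fails — Ruw but no z with Ruz and Rzw.
(c): holds.
(d): fails — Rux but no z with Ruz and Rzx.
(e): fails — Rus but no z with Ruz and Rzs.
Valid on: (c).

(c)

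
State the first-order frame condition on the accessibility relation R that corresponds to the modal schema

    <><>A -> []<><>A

This is a Sahlqvist (Geach-type) schema ◇^2□^0A → □^1◇^2A.
First-order correspondent: forall x forall y forall z ((x R^2 y & xRz) -> exists w (y = w & z R^2 w)).

forall x forall y forall z ((x R^2 y & xRz) -> exists w (y = w & z R^2 w))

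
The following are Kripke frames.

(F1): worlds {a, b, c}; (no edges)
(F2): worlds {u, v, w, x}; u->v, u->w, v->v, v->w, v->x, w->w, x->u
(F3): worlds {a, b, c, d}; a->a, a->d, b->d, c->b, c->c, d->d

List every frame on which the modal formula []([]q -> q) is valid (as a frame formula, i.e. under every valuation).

(F1)

This is the axiom for shift-reflexivity; its first-order frame correspondent is forall x forall y (Rxy -> Ryy).
(F1): satisfies the condition.
(F2): fails — Rvx but not Rxx.
(F3): fails — Rcb but not Rbb.
Valid on: (F1).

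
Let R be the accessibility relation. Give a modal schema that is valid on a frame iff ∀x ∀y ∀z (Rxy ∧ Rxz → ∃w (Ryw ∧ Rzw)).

A defining formula is ◇□p → □◇p (the .2 axiom).

◇□p → □◇p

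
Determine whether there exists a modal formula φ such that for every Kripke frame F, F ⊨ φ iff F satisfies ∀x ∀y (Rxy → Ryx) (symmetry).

Definable; r → □◇r defines it

This is a Sahlqvist condition; the B axiom r → □◇r defines it.
Suppose r→□◇r is valid. Take Rxy and set V(r)={x}. Then r at x, so □◇r at x, so ◇r at y, so some z with Ryz has r; z=x, i.e. Ryx.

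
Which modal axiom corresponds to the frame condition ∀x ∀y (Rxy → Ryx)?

p → □◇p

A defining formula is p → □◇p (the B axiom).
Suppose p→□◇p is valid. Take Rxy and set V(p)={x}. Then p at x, so □◇p at x, so ◇p at y, so some z with Ryz has p; z=x, i.e. Ryx.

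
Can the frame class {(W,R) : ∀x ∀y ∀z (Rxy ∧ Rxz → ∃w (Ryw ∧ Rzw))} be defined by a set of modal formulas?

Yes: it is convergence, defined by the .2 schema ◇□q → □◇q.
Suppose ◇□q→□◇q is valid. Take Rxy, Rxz and set V(q)={w : Ryw}. Then □q at y so ◇□q at x, so □◇q at x, so ◇q at z, giving w with Rzw and Ryw.

Yes, by ◇□q → □◇q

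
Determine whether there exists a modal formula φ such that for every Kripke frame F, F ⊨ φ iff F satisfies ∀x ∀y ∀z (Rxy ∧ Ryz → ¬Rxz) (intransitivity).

No — not modally definable

Modal frame validity is preserved under surjective bounded morphisms.
The 3-cycle (worlds w0,w1,w2 with w0→w1→w2→w0) is intransitive. Mapping every world to a single reflexive point • is a surjective bounded morphism; the reflexive point is not intransitive (R••∧R•• but R••).
So no modal formula (or set of formulas) defines exactly the intransitive frames.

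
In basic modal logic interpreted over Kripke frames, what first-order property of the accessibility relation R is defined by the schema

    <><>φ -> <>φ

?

transitivity: forall x forall y forall z (Rxy & Ryz -> Rxz)

This is frame-equivalent to □φ → □□φ (substitute ¬φ for φ and contrapose).
Suppose □φ→□□φ is valid. Take Rxy, Ryz and set V(φ)={w : Rxw}. Then □φ at x, so □□φ at x, so □φ at y, so φ at z, i.e. Rxz.
Conversely, on a frame with transitivity the schema holds at every world under every valuation.
So the correspondent is transitivity.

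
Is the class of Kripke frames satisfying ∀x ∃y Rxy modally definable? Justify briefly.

This is a Sahlqvist condition; the D axiom □p → ◇p defines it.
Suppose □p→◇p is valid. At any x set V(p)=W. Then □p at x, so ◇p at x, so x has a successor.

Yes, by □p → ◇p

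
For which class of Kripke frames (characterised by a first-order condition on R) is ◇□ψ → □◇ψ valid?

Suppose ◇□ψ→□◇ψ is valid. Take Rxy, Rxz and set V(ψ)={w : Ryw}. Then □ψ at y so ◇□ψ at x, so □◇ψ at x, so ◇ψ at z, giving w with Rzw and Ryw.
The converse is a direct semantic check.
Frame condition: ∀x ∀y ∀z (Rxy ∧ Rxz → ∃w (Ryw ∧ Rzw)).

convergence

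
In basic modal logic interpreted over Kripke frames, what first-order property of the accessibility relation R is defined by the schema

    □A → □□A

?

Transitivity

Suppose □A→□□A is valid. Take Rxy, Ryz and set V(A)={w : Rxw}. Then □A at x, so □□A at x, so □A at y, so A at z, i.e. Rxz.
Conversely, any frame satisfying ∀x ∀y ∀z (Rxy ∧ Ryz → Rxz) validates the schema.
So the correspondent is transitivity.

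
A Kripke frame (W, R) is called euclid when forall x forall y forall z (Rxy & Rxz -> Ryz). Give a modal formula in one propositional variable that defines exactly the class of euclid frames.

This is the Euclidean property; the standard corresponding axiom is 5: ◇q → □◇q.
Suppose ◇q→□◇q is valid. Take Rxy, Rxz and set V(q)={y}. Then ◇q at x, so □◇q at x, so ◇q at z, so some w with Rzw has q; w=y, i.e. Rzy. By symmetry of the argument, Ryz.

◇q → □◇q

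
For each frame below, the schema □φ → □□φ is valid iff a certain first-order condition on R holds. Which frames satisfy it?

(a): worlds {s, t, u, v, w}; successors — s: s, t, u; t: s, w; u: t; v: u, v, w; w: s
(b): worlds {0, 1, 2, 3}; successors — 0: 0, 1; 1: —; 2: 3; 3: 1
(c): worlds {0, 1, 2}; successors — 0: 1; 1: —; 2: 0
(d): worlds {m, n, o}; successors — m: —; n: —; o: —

(d)

This is the axiom for transitivity; its first-order frame correspondent is ∀x ∀y ∀z (Rxy ∧ Ryz → Rxz).
(a): fails — Rut and Rts but not Rus.
(b): fails — R23 and R31 but not R21.
(c): fails — R20 and R01 but not R21.
(d): holds.
Valid on: (d).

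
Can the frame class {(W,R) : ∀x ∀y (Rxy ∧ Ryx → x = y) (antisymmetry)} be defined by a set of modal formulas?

If a class were modally definable it would be closed under surjective bounded morphisms (Goldblatt–Thomason).
The 8-cycle (worlds 0,1,2,3,4,5,6,7 with 0→1→2→3→4→5→6→7→0) is antisymmetric. Sending even-indexed worlds to • and odd-indexed worlds to ∘ is a surjective bounded morphism onto the two-world frame with •↔∘, which is not antisymmetric.
Hence antisymmetry is not modally definable.

Not definable by any modal formula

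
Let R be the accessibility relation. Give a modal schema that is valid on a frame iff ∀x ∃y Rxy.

□q → ◇q

A defining formula is □q → ◇q (the D axiom).
Suppose □q→◇q is valid. At any x set V(q)=W. Then □q at x, so ◇q at x, so x has a successor.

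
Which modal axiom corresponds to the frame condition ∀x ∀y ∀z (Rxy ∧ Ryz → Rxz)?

This is transitivity; the standard corresponding axiom is 4: □q → □□q.
Suppose □q→□□q is valid. Take Rxy, Ryz and set V(q)={w : Rxw}. Then □q at x, so □□q at x, so □q at y, so q at z, i.e. Rxz.

□q → □□q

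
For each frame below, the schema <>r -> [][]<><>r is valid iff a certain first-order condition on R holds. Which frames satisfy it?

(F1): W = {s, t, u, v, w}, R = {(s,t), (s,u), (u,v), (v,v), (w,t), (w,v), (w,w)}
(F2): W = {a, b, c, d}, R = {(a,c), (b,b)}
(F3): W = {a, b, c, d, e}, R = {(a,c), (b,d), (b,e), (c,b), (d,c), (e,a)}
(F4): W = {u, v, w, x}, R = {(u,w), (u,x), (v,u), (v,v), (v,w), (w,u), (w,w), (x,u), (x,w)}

Frame correspondent (Sahlqvist): forall x forall y forall z ((xRy & x R^2 z) -> exists w (y = w & z R^2 w)) — i.e. a generalized confluence (Geach) condition.
(F1): fails — sRt, sR²v but no w* with t=w* and vR²w*.
(F2): ✓.
(F3): fails — bRd, bR²a but no w with d=w and aR²w.
(F4): fails — uRx, uR²u but no t with x=t and uR²t.
Valid on: (F2).

(F2)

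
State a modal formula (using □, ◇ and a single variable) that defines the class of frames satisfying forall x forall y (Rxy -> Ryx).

q → □◇q

A defining formula is q → □◇q (the B axiom).
Suppose q→□◇q is valid. Take Rxy and set V(q)={x}. Then q at x, so □◇q at x, so ◇q at y, so some z with Ryz has q; z=x, i.e. Ryx.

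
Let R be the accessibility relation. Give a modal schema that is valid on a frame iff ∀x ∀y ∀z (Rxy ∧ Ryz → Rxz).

□r → □□r

The condition is transitivity. The 4 schema □r → □□r defines it.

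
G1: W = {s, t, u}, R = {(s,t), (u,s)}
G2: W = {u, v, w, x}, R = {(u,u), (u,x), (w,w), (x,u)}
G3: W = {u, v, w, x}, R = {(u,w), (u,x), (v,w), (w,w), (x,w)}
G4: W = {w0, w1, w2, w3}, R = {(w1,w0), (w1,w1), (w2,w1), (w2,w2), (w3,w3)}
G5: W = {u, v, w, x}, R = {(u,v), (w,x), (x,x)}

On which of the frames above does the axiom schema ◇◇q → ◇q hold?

G3, G5

The schema corresponds to transitivity: ∀x ∀y ∀z (Rxy ∧ Ryz → Rxz).
G1: fails — Rus and Rst but not Rut.
G2: fails — Rxu and Rux but not Rxx.
G3: holds.
G4: fails — Rw2w1 and Rw1w0 but not Rw2w0.
G5: holds.
Valid on: G3, G5.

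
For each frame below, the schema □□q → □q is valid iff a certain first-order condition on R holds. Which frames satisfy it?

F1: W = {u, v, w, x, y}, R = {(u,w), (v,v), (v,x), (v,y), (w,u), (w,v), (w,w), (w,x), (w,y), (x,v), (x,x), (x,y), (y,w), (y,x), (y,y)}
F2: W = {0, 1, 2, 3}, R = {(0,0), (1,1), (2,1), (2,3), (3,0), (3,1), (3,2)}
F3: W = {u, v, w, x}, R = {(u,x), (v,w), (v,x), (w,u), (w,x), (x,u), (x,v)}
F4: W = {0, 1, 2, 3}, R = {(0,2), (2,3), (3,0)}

This is the axiom for density; its first-order frame correspondent is ∀x ∀y (Rxy → ∃z (Rxz ∧ Rzy)).
F1: holds.
F2: fails — R32 but no z with R3z and Rz2.
F3: fails — Rvw but no z with Rvz and Rzw.
F4: fails — R23 but no z with R2z and Rz3.
Valid on: F1.

F1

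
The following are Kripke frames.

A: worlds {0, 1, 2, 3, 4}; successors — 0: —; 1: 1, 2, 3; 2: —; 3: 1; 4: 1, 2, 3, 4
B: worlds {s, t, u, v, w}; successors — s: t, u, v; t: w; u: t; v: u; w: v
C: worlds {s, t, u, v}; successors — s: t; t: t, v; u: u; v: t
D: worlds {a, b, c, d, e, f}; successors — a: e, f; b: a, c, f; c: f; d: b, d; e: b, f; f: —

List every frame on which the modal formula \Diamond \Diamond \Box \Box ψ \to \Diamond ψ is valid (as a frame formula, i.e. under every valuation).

C

This is the axiom for a generalized confluence (Geach) condition; its first-order frame correspondent is \forall x \forall y (x R^2 y \to \exists w (y R^2 w \wedge xRw)).
A: fails — 1R²2 but no w with 2R²w and 1Rw.
B: fails — sR²u but no w* with uR²w* and sRw*.
C: condition met.
D: fails — aR²f but no w with fR²w and aRw.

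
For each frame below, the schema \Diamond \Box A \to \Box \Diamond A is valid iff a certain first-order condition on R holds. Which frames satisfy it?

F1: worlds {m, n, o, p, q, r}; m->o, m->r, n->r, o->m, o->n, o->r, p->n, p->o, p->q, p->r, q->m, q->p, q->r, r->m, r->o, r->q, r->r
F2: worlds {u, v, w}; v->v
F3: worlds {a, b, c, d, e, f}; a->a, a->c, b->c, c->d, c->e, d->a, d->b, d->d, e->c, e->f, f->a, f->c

The schema corresponds to convergence: \forall x \forall y \forall z (Rxy \wedge Rxz \to \exists w (Ryw \wedge Rzw)).
F1: holds.
F2: holds.
F3: fails — Raa and Rac but a and c have no common successor.

F1, F2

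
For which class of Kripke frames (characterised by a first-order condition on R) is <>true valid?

seriality

◇⊤ holds at w iff w has a successor, so frame-validity of ◇⊤ is exactly seriality. Equivalently via □p → ◇p:
Suppose □p→◇p is valid. At any x set V(p)=W. Then □p at x, so ◇p at x, so x has a successor.
Conversely, any frame satisfying forall x exists y Rxy validates the schema.
Frame condition: forall x exists y Rxy.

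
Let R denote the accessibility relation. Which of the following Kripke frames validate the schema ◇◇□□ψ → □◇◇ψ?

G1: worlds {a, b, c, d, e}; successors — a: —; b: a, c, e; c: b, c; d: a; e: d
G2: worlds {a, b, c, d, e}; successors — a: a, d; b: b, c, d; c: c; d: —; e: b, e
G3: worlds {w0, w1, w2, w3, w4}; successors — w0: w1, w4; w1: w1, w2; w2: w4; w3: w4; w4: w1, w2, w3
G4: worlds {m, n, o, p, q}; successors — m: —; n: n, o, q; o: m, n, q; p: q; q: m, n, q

This is the axiom for a generalized confluence (Geach) condition; its first-order frame correspondent is ∀x ∀y ∀z ((xR²y ∧ xRz) → ∃w (yR²w ∧ zR²w)).
G1: fails — bR²b, bRa but no w with bR²w and aR²w.
G2: fails — aR²a, aRd but no w with aR²w and dR²w.
G3: holds.
G4: fails — nR²m, nRn but no w with mR²w and nR²w.
Valid on: G3.

G3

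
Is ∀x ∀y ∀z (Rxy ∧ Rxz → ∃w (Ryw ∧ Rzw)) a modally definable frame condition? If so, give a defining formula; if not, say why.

The condition is convergence. A defining modal formula is ◇□q → □◇q.
Suppose ◇□q→□◇q is valid. Take Rxy, Rxz and set V(q)={w : Ryw}. Then □q at y so ◇□q at x, so □◇q at x, so ◇q at z, giving w with Rzw and Ryw.

Yes, by ◇□q → □◇q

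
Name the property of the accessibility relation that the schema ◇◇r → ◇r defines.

This is frame-equivalent to □r → □□r (substitute ¬r for r and contrapose).
Suppose □r→□□r is valid. Take Rxy, Ryz and set V(r)={w : Rxw}. Then □r at x, so □□r at x, so □r at y, so r at z, i.e. Rxz.
Conversely, any frame satisfying ∀x ∀y ∀z (Rxy ∧ Ryz → Rxz) validates the schema.
So the correspondent is transitivity.

transitivity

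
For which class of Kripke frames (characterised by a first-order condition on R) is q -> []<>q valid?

symmetry

Suppose q→□◇q is valid. Take Rxy and set V(q)={x}. Then q at x, so □◇q at x, so ◇q at y, so some z with Ryz has q; z=x, i.e. Ryx.
Conversely, on a frame with symmetry the schema holds at every world under every valuation.
So the correspondent is symmetry.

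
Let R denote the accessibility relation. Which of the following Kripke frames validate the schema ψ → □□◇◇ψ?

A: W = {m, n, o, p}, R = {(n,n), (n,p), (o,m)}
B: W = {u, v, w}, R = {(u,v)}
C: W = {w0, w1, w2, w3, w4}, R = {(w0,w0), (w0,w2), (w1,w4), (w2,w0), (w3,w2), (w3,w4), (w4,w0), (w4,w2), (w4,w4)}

The schema corresponds to a generalized confluence (Geach) condition: ∀x ∀z (xR²z → ∃w (x = w ∧ zR²w)).
A: fails — nR²p but no w with n=w and pR²w.
B: holds.
C: fails — w1R²w0 but no w with w1=w and w0R²w.

B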